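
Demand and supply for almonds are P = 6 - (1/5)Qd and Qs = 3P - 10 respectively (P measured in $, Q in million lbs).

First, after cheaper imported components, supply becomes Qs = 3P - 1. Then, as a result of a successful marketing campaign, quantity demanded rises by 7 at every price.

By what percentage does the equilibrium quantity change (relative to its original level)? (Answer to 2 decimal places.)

Original equilibrium: 30 - 5P = 3P - 10 gives 40 = 8P, so P = 5 and Q = 5.
The shock moves the curves to Qd = 37 - 5P and Qs = 3P - 1.
Setting them equal: 37 - 5P = 3P - 1 → 38 = 8P, so P = 4.75 and Q = 13.25.
%ΔQ = (13.25 − 5) / 5 × 100 = +165.00%.

+165.00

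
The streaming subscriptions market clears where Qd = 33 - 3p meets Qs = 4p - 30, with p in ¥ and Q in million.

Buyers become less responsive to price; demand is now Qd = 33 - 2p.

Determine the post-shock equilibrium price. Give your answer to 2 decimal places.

10.50

Initially, 33 - 3p = 4p - 30, so 63 = 7p and p = 9, Q = 6.
After the shift, demand is Qd = 33 - 2p and supply is Qs = 4p - 30.
Setting them equal: 33 - 2p = 4p - 30 → 63 = 6p, so p = 10.5 and Q = 12.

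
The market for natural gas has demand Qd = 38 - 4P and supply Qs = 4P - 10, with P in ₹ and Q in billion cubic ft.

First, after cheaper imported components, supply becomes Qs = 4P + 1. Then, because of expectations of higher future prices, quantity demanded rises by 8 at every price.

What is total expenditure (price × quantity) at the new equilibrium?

Original equilibrium: 38 - 4P = 4P - 10 gives 48 = 8P, so P = 6 and Q = 14.
With the change applied: demand Qd = 46 - 4P, supply Qs = 4P + 1.
Clearing the new market: 46 - 4P = 4P + 1, so P = 5.625 and Q = 23.5.
New expenditure = 5.625 × 23.5 = 132.1875.

132.1875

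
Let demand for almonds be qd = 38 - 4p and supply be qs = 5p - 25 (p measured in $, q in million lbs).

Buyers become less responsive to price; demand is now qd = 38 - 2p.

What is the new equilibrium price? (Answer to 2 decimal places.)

Solve the original market: 38 - 4p = 5p - 25, hence p = 7 and q = 10.
After the shift, demand is qd = 38 - 2p and supply is qs = 5p - 25.
New equilibrium: 38 - 2p = 5p - 25 ⇒ 63 = 7p ⇒ p = 9, q = 20.

9.00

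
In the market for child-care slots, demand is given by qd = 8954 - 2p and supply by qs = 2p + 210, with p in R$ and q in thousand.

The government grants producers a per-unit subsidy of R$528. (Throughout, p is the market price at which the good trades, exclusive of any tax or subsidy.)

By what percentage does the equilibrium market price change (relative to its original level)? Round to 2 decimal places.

Solve the original market: 8954 - 2p = 2p + 210, hence p = 2186 and q = 4582.
Since sellers receive the price plus the subsidy, the effective supply curve becomes qs = 2p + 1266.
Clearing the new market: 8954 - 2p = 2p + 1266, so p = 1922 and q = 5110.
%Δp = (1922 − 2186) / 2186 × 100 = -12.08%.

-12.08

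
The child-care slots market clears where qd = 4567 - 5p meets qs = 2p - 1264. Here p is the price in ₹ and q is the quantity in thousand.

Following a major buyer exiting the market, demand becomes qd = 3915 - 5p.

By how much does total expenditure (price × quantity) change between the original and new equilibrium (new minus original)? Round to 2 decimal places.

Before the shock: 4567 - 5p = 2p - 1264 ⇒ 5831 = 7p ⇒ p = 833, q = 402.
After the shift, demand is qd = 3915 - 5p and supply is qs = 2p - 1264.
Clearing the new market: 3915 - 5p = 2p - 1264, so p = 5179/7 ≈ 739.8571 and q = 1510/7 ≈ 215.7143.
Expenditure moves from 833×402 = 334866 to 739.8571×215.7143 = 159597.7551; change = -175268.24.

-175268.24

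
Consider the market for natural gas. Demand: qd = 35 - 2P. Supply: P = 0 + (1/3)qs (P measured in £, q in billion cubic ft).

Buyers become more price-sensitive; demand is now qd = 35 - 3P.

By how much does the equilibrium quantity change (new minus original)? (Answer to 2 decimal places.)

Before the shock: 35 - 2P = 3P ⇒ 35 = 5P ⇒ P = 7, q = 21.
After the shift, demand is qd = 35 - 3P and supply is qs = 3P.
Clearing the new market: 35 - 3P = 3P, so P = 35/6 ≈ 5.8333 and q = 17.5.
Δq = 17.5 − 21 = -3.50.

-3.50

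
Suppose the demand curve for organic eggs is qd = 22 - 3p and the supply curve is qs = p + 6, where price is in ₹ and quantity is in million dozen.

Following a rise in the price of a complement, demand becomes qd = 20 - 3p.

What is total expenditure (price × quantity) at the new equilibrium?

33.25

Before the shock: 22 - 3p = p + 6 ⇒ 16 = 4p ⇒ p = 4, q = 10.
After the shift, demand is qd = 20 - 3p and supply is qs = p + 6.
Equate the new curves: 20 - 3p = p + 6, giving 14 = 4p, p = 3.5, q = 9.5.
New expenditure = 3.5 × 9.5 = 33.25.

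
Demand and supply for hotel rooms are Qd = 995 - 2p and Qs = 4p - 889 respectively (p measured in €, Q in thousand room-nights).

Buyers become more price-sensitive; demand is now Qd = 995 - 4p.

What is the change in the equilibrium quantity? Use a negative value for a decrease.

-314

Original equilibrium: 995 - 2p = 4p - 889 gives 1884 = 6p, so p = 314 and Q = 367.
The shock moves the curves to Qd = 995 - 4p and Qs = 4p - 889.
New equilibrium: 995 - 4p = 4p - 889 ⇒ 1884 = 8p ⇒ p = 235.5, Q = 53.
ΔQ = 53 − 367 = -314.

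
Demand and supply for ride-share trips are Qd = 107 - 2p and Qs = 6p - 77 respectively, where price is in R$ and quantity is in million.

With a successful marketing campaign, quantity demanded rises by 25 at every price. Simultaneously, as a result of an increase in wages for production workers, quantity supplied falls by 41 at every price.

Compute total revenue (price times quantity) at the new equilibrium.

2171.875

Solve the original market: 107 - 2p = 6p - 77, hence p = 23 and Q = 61.
The new curves are Qd = 132 - 2p (demand) and Qs = 6p - 118 (supply).
Setting them equal: 132 - 2p = 6p - 118 → 250 = 8p, so p = 31.25 and Q = 69.5.
New expenditure = 31.25 × 69.5 = 2171.875.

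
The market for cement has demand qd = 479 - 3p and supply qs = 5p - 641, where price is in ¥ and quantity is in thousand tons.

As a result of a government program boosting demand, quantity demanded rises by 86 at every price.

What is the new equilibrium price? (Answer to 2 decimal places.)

Original equilibrium: 479 - 3p = 5p - 641 gives 1120 = 8p, so p = 140 and q = 59.
The shock moves the curves to qd = 565 - 3p and qs = 5p - 641.
Setting them equal: 565 - 3p = 5p - 641 → 1206 = 8p, so p = 150.75 and q = 112.75.

150.75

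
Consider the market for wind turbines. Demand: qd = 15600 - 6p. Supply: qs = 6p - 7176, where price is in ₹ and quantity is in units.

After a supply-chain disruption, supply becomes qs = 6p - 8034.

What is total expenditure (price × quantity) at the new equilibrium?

Initially, 15600 - 6p = 6p - 7176, so 22776 = 12p and p = 1898, q = 4212.
The new curves are qd = 15600 - 6p (demand) and qs = 6p - 8034 (supply).
Clearing the new market: 15600 - 6p = 6p - 8034, so p = 1969.5 and q = 3783.
New expenditure = 1969.5 × 3783 = 7450618.5.

7450618.5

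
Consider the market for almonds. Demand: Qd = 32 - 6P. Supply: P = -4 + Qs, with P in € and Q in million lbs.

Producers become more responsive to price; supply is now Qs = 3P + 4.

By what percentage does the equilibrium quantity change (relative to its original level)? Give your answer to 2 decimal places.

Initially, 32 - 6P = P + 4, so 28 = 7P and P = 4, Q = 8.
With the change applied: demand Qd = 32 - 6P, supply Qs = 3P + 4.
Equate the new curves: 32 - 6P = 3P + 4, giving 28 = 9P, P = 28/9 ≈ 3.1111, Q = 40/3 ≈ 13.3333.
%ΔQ = (13.3333 − 8) / 8 × 100 = +66.67%.

+66.67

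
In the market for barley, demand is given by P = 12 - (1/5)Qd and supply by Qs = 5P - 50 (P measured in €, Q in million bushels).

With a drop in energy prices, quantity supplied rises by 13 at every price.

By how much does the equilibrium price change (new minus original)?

-1.3

Before the shock: 60 - 5P = 5P - 50 ⇒ 110 = 10P ⇒ P = 11, Q = 5.
With the change applied: demand Qd = 60 - 5P, supply Qs = 5P - 37.
Setting them equal: 60 - 5P = 5P - 37 → 97 = 10P, so P = 9.7 and Q = 11.5.
ΔP = 9.7 − 11 = -1.3.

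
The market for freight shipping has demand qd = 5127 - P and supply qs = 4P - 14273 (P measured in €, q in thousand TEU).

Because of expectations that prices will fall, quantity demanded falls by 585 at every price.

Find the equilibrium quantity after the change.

779

Solve the original market: 5127 - P = 4P - 14273, hence P = 3880 and q = 1247.
After the shift, demand is qd = 4542 - P and supply is qs = 4P - 14273.
New equilibrium: 4542 - P = 4P - 14273 ⇒ 18815 = 5P ⇒ P = 3763, q = 779.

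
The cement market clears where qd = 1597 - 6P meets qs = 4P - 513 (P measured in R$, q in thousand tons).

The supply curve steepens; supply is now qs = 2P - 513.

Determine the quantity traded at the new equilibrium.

14.5

Before the shock: 1597 - 6P = 4P - 513 ⇒ 2110 = 10P ⇒ P = 211, q = 331.
The shock moves the curves to qd = 1597 - 6P and qs = 2P - 513.
Setting them equal: 1597 - 6P = 2P - 513 → 2110 = 8P, so P = 263.75 and q = 14.5.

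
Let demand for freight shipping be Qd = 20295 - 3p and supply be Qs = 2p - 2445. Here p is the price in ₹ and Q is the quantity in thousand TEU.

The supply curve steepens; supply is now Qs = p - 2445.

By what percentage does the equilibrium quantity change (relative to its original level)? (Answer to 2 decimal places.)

-51.29

Initially, 20295 - 3p = 2p - 2445, so 22740 = 5p and p = 4548, Q = 6651.
With the change applied: demand Qd = 20295 - 3p, supply Qs = p - 2445.
Setting them equal: 20295 - 3p = p - 2445 → 22740 = 4p, so p = 5685 and Q = 3240.
%ΔQ = (3240 − 6651) / 6651 × 100 = -51.29%.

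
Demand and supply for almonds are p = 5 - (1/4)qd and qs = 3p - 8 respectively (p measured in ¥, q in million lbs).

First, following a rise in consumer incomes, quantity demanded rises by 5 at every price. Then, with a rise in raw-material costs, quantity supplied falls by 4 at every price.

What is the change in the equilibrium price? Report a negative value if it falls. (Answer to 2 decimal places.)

Before the shock: 20 - 4p = 3p - 8 ⇒ 28 = 7p ⇒ p = 4, q = 4.
With the change applied: demand qd = 25 - 4p, supply qs = 3p - 12.
Equate the new curves: 25 - 4p = 3p - 12, giving 37 = 7p, p = 37/7 ≈ 5.2857, q = 27/7 ≈ 3.8571.
Δp = 5.2857 − 4 = +1.29.

+1.29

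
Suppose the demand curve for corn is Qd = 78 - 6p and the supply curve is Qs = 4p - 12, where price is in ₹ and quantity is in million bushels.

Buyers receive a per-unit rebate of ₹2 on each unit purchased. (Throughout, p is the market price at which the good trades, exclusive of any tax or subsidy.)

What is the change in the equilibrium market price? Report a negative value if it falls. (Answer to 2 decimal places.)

+1.20

Initially, 78 - 6p = 4p - 12, so 90 = 10p and p = 9, Q = 24.
Since buyers' out-of-pocket price is the market price minus the rebate, the effective demand curve becomes Qd = 90 - 6p.
Equate the new curves: 90 - 6p = 4p - 12, giving 102 = 10p, p = 10.2, Q = 28.8.
Δp = 10.2 − 9 = +1.20.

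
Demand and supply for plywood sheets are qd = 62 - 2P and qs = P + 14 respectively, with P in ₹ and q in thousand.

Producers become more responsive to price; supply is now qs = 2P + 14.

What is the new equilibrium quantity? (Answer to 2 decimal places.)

Solve the original market: 62 - 2P = P + 14, hence P = 16 and q = 30.
With the change applied: demand qd = 62 - 2P, supply qs = 2P + 14.
Equate the new curves: 62 - 2P = 2P + 14, giving 48 = 4P, P = 12, q = 38.

38.00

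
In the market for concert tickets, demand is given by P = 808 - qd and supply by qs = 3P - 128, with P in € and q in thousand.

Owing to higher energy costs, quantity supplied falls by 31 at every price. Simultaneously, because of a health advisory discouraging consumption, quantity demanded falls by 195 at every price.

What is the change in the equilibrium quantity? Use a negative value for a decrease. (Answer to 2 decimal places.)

Solve the original market: 808 - P = 3P - 128, hence P = 234 and q = 574.
The new curves are qd = 613 - P (demand) and qs = 3P - 159 (supply).
Equate the new curves: 613 - P = 3P - 159, giving 772 = 4P, P = 193, q = 420.
Δq = 420 − 574 = -154.00.

-154.00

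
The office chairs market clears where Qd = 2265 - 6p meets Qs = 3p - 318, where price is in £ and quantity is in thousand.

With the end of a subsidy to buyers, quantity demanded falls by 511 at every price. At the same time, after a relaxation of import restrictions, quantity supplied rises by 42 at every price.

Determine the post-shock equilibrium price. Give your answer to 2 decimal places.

Solve the original market: 2265 - 6p = 3p - 318, hence p = 287 and Q = 543.
After the shift, demand is Qd = 1754 - 6p and supply is Qs = 3p - 276.
New equilibrium: 1754 - 6p = 3p - 276 ⇒ 2030 = 9p ⇒ p = 2030/9 ≈ 225.5556, Q = 1202/3 ≈ 400.6667.

225.56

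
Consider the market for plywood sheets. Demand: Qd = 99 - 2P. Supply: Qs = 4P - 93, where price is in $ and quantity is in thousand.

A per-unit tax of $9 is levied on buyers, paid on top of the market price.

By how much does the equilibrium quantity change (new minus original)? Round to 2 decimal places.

-12.00

Before the shock: 99 - 2P = 4P - 93 ⇒ 192 = 6P ⇒ P = 32, Q = 35.
Since buyers pay the price plus the tax, the effective demand curve becomes Qd = 81 - 2P.
New equilibrium: 81 - 2P = 4P - 93 ⇒ 174 = 6P ⇒ P = 29, Q = 23.
ΔQ = 23 − 35 = -12.00.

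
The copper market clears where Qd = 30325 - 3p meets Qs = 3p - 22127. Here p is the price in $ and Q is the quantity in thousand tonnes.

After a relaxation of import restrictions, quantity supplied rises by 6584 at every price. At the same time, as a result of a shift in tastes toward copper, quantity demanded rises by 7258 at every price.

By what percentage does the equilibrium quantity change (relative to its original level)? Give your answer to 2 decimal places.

Solve the original market: 30325 - 3p = 3p - 22127, hence p = 8742 and Q = 4099.
The new curves are Qd = 37583 - 3p (demand) and Qs = 3p - 15543 (supply).
Clearing the new market: 37583 - 3p = 3p - 15543, so p = 26563/3 ≈ 8854.3333 and Q = 11020.
%ΔQ = (11020 − 4099) / 4099 × 100 = +168.85%.

+168.85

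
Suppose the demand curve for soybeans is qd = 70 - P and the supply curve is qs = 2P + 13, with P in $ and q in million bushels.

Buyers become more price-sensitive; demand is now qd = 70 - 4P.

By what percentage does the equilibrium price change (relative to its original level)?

Before the shock: 70 - P = 2P + 13 ⇒ 57 = 3P ⇒ P = 19, q = 51.
The new curves are qd = 70 - 4P (demand) and qs = 2P + 13 (supply).
Clearing the new market: 70 - 4P = 2P + 13, so P = 9.5 and q = 32.
%ΔP = (9.5 − 19) / 19 × 100 = -50%.

-50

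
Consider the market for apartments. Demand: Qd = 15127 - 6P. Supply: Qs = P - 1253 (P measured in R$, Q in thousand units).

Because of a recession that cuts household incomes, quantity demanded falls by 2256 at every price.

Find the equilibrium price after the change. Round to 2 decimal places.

Initially, 15127 - 6P = P - 1253, so 16380 = 7P and P = 2340, Q = 1087.
With the change applied: demand Qd = 12871 - 6P, supply Qs = P - 1253.
Equate the new curves: 12871 - 6P = P - 1253, giving 14124 = 7P, P = 14124/7 ≈ 2017.7143, Q = 5353/7 ≈ 764.7143.

2017.71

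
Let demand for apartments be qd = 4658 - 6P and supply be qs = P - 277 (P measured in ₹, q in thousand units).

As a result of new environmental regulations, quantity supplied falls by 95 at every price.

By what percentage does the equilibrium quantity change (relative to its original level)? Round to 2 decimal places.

Original equilibrium: 4658 - 6P = P - 277 gives 4935 = 7P, so P = 705 and q = 428.
After the shift, demand is qd = 4658 - 6P and supply is qs = P - 372.
New equilibrium: 4658 - 6P = P - 372 ⇒ 5030 = 7P ⇒ P = 5030/7 ≈ 718.5714, q = 2426/7 ≈ 346.5714.
%Δq = (346.5714 − 428) / 428 × 100 = -19.03%.

-19.03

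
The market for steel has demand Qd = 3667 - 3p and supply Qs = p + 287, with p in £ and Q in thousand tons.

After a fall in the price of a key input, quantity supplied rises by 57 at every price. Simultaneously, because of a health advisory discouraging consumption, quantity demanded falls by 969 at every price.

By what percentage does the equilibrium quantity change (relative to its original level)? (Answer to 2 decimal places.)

-17.62

Solve the original market: 3667 - 3p = p + 287, hence p = 845 and Q = 1132.
After the shift, demand is Qd = 2698 - 3p and supply is Qs = p + 344.
Setting them equal: 2698 - 3p = p + 344 → 2354 = 4p, so p = 588.5 and Q = 932.5.
%ΔQ = (932.5 − 1132) / 1132 × 100 = -17.62%.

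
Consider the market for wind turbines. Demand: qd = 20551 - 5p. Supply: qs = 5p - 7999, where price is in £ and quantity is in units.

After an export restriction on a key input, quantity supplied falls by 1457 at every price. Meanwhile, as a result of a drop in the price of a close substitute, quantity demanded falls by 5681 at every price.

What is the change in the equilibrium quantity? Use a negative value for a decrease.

-3569

Solve the original market: 20551 - 5p = 5p - 7999, hence p = 2855 and q = 6276.
The new curves are qd = 14870 - 5p (demand) and qs = 5p - 9456 (supply).
New equilibrium: 14870 - 5p = 5p - 9456 ⇒ 24326 = 10p ⇒ p = 2432.6, q = 2707.
Δq = 2707 − 6276 = -3569.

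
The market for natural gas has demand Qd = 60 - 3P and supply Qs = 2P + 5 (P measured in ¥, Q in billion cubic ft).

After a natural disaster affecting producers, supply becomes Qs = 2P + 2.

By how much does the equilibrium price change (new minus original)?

+0.6

Initially, 60 - 3P = 2P + 5, so 55 = 5P and P = 11, Q = 27.
With the change applied: demand Qd = 60 - 3P, supply Qs = 2P + 2.
Setting them equal: 60 - 3P = 2P + 2 → 58 = 5P, so P = 11.6 and Q = 25.2.
ΔP = 11.6 − 11 = +0.6.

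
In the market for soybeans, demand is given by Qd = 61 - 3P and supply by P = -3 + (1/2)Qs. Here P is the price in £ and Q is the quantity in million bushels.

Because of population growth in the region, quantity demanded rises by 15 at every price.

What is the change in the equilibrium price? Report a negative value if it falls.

Original equilibrium: 61 - 3P = 2P + 6 gives 55 = 5P, so P = 11 and Q = 28.
After the shift, demand is Qd = 76 - 3P and supply is Qs = 2P + 6.
Setting them equal: 76 - 3P = 2P + 6 → 70 = 5P, so P = 14 and Q = 34.
ΔP = 14 − 11 = +3.

+3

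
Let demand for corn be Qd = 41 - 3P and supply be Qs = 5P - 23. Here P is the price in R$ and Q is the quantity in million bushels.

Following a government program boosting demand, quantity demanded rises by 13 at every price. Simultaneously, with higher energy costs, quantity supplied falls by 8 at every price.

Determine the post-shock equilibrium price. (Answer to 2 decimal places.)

Initially, 41 - 3P = 5P - 23, so 64 = 8P and P = 8, Q = 17.
The new curves are Qd = 54 - 3P (demand) and Qs = 5P - 31 (supply).
Equate the new curves: 54 - 3P = 5P - 31, giving 85 = 8P, P = 10.625, Q = 22.125.

10.63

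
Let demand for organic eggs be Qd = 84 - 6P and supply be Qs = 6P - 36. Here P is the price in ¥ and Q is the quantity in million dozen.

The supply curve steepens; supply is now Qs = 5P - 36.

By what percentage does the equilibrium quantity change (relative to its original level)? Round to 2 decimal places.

-22.73

Solve the original market: 84 - 6P = 6P - 36, hence P = 10 and Q = 24.
The shock moves the curves to Qd = 84 - 6P and Qs = 5P - 36.
New equilibrium: 84 - 6P = 5P - 36 ⇒ 120 = 11P ⇒ P = 120/11 ≈ 10.9091, Q = 204/11 ≈ 18.5455.
%ΔQ = (18.5455 − 24) / 24 × 100 = -22.73%.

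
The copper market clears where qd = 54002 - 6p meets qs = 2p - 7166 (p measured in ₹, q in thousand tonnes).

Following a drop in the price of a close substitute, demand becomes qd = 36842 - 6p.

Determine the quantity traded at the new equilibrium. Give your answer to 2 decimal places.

3836.00

Original equilibrium: 54002 - 6p = 2p - 7166 gives 61168 = 8p, so p = 7646 and q = 8126.
With the change applied: demand qd = 36842 - 6p, supply qs = 2p - 7166.
Equate the new curves: 36842 - 6p = 2p - 7166, giving 44008 = 8p, p = 5501, q = 3836.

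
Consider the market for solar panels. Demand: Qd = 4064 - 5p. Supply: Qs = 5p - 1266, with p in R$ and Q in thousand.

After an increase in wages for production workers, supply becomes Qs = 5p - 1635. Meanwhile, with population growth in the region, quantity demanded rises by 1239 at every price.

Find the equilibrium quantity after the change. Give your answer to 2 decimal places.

1834.00

Original equilibrium: 4064 - 5p = 5p - 1266 gives 5330 = 10p, so p = 533 and Q = 1399.
After the shift, demand is Qd = 5303 - 5p and supply is Qs = 5p - 1635.
Equate the new curves: 5303 - 5p = 5p - 1635, giving 6938 = 10p, p = 693.8, Q = 1834.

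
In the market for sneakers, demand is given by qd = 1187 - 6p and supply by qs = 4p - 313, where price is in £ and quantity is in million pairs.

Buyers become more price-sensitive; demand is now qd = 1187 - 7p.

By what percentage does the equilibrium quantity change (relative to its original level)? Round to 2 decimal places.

-19.01

Initially, 1187 - 6p = 4p - 313, so 1500 = 10p and p = 150, q = 287.
After the shift, demand is qd = 1187 - 7p and supply is qs = 4p - 313.
Setting them equal: 1187 - 7p = 4p - 313 → 1500 = 11p, so p = 1500/11 ≈ 136.3636 and q = 2557/11 ≈ 232.4545.
%Δq = (232.4545 − 287) / 287 × 100 = -19.01%.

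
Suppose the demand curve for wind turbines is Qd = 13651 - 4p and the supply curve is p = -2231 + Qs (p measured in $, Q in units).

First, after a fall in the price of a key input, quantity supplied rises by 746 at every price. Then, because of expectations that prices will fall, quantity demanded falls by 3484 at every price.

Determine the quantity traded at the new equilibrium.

4415

Initially, 13651 - 4p = p + 2231, so 11420 = 5p and p = 2284, Q = 4515.
After the shift, demand is Qd = 10167 - 4p and supply is Qs = p + 2977.
Clearing the new market: 10167 - 4p = p + 2977, so p = 1438 and Q = 4415.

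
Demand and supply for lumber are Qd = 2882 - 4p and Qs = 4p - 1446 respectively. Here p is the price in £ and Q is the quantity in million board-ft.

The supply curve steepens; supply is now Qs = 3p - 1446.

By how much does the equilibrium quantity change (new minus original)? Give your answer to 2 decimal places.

Initially, 2882 - 4p = 4p - 1446, so 4328 = 8p and p = 541, Q = 718.
With the change applied: demand Qd = 2882 - 4p, supply Qs = 3p - 1446.
Setting them equal: 2882 - 4p = 3p - 1446 → 4328 = 7p, so p = 4328/7 ≈ 618.2857 and Q = 2862/7 ≈ 408.8571.
ΔQ = 408.8571 − 718 = -309.14.

-309.14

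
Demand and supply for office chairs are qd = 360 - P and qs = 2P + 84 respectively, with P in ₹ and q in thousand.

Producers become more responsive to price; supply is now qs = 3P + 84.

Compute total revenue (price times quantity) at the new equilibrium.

20079

Before the shock: 360 - P = 2P + 84 ⇒ 276 = 3P ⇒ P = 92, q = 268.
With the change applied: demand qd = 360 - P, supply qs = 3P + 84.
Equate the new curves: 360 - P = 3P + 84, giving 276 = 4P, P = 69, q = 291.
New expenditure = 69 × 291 = 20079.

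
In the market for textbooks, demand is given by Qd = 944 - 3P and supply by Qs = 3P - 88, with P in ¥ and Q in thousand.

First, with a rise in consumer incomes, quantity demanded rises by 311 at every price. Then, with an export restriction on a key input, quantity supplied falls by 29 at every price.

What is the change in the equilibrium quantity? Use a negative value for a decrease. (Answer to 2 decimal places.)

Solve the original market: 944 - 3P = 3P - 88, hence P = 172 and Q = 428.
After the shift, demand is Qd = 1255 - 3P and supply is Qs = 3P - 117.
New equilibrium: 1255 - 3P = 3P - 117 ⇒ 1372 = 6P ⇒ P = 686/3 ≈ 228.6667, Q = 569.
ΔQ = 569 − 428 = +141.00.

+141.00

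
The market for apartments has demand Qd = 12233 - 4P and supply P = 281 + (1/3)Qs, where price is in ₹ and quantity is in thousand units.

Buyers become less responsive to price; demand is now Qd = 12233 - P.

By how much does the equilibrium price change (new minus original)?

+1401

Initially, 12233 - 4P = 3P - 843, so 13076 = 7P and P = 1868, Q = 4761.
After the shift, demand is Qd = 12233 - P and supply is Qs = 3P - 843.
Clearing the new market: 12233 - P = 3P - 843, so P = 3269 and Q = 8964.
ΔP = 3269 − 1868 = +1401.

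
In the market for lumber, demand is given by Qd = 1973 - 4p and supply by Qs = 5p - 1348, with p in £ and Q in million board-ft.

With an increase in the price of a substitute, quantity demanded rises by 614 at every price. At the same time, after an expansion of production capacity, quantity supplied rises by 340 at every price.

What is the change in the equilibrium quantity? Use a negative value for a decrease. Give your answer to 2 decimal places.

Before the shock: 1973 - 4p = 5p - 1348 ⇒ 3321 = 9p ⇒ p = 369, Q = 497.
The new curves are Qd = 2587 - 4p (demand) and Qs = 5p - 1008 (supply).
Setting them equal: 2587 - 4p = 5p - 1008 → 3595 = 9p, so p = 3595/9 ≈ 399.4444 and Q = 8903/9 ≈ 989.2222.
ΔQ = 989.2222 − 497 = +492.22.

+492.22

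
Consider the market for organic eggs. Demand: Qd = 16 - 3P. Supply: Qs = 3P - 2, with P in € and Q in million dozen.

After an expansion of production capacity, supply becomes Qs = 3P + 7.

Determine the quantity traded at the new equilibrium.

Original equilibrium: 16 - 3P = 3P - 2 gives 18 = 6P, so P = 3 and Q = 7.
The new curves are Qd = 16 - 3P (demand) and Qs = 3P + 7 (supply).
Equate the new curves: 16 - 3P = 3P + 7, giving 9 = 6P, P = 1.5, Q = 11.5.

11.5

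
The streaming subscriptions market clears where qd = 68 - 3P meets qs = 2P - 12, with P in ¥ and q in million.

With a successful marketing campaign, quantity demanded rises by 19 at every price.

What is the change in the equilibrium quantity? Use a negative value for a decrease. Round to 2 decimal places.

+7.60

Original equilibrium: 68 - 3P = 2P - 12 gives 80 = 5P, so P = 16 and q = 20.
The new curves are qd = 87 - 3P (demand) and qs = 2P - 12 (supply).
New equilibrium: 87 - 3P = 2P - 12 ⇒ 99 = 5P ⇒ P = 19.8, q = 27.6.
Δq = 27.6 − 20 = +7.60.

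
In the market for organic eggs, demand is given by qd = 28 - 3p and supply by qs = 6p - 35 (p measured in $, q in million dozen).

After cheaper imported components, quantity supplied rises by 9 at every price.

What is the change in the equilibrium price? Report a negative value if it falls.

Before the shock: 28 - 3p = 6p - 35 ⇒ 63 = 9p ⇒ p = 7, q = 7.
After the shift, demand is qd = 28 - 3p and supply is qs = 6p - 26.
Equate the new curves: 28 - 3p = 6p - 26, giving 54 = 9p, p = 6, q = 10.
Δp = 6 − 7 = -1.

-1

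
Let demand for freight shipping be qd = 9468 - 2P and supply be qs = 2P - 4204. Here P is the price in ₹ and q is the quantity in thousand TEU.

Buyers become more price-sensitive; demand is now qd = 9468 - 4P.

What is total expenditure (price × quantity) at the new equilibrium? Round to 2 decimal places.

805128.89

Original equilibrium: 9468 - 2P = 2P - 4204 gives 13672 = 4P, so P = 3418 and q = 2632.
The shock moves the curves to qd = 9468 - 4P and qs = 2P - 4204.
New equilibrium: 9468 - 4P = 2P - 4204 ⇒ 13672 = 6P ⇒ P = 6836/3 ≈ 2278.6667, q = 1060/3 ≈ 353.3333.
New expenditure = 2278.6667 × 353.3333 = 805128.89.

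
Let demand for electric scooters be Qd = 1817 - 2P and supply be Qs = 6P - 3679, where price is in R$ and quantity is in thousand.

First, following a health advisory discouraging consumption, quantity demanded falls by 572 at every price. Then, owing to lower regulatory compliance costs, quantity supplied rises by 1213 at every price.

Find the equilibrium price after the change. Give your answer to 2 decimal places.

Initially, 1817 - 2P = 6P - 3679, so 5496 = 8P and P = 687, Q = 443.
After the shift, demand is Qd = 1245 - 2P and supply is Qs = 6P - 2466.
Equate the new curves: 1245 - 2P = 6P - 2466, giving 3711 = 8P, P = 463.875, Q = 317.25.

463.88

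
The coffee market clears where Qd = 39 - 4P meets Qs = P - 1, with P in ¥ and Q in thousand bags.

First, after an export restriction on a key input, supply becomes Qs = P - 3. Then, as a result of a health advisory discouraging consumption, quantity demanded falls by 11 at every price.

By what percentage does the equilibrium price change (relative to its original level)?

-22.5

Solve the original market: 39 - 4P = P - 1, hence P = 8 and Q = 7.
The shock moves the curves to Qd = 28 - 4P and Qs = P - 3.
Clearing the new market: 28 - 4P = P - 3, so P = 6.2 and Q = 3.2.
%ΔP = (6.2 − 8) / 8 × 100 = -22.5%.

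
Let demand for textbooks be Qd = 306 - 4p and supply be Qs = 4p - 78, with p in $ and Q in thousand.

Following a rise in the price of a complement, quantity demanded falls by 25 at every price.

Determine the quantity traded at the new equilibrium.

Initially, 306 - 4p = 4p - 78, so 384 = 8p and p = 48, Q = 114.
The shock moves the curves to Qd = 281 - 4p and Qs = 4p - 78.
Clearing the new market: 281 - 4p = 4p - 78, so p = 44.875 and Q = 101.5.

101.5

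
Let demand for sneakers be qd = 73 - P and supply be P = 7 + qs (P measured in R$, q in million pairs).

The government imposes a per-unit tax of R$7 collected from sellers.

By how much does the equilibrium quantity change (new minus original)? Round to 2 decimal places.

Solve the original market: 73 - P = P - 7, hence P = 40 and q = 33.
Since sellers keep the price net of the tax, the effective supply curve becomes qs = P - 14.
Equate the new curves: 73 - P = P - 14, giving 87 = 2P, P = 43.5, q = 29.5.
Δq = 29.5 − 33 = -3.50.

-3.50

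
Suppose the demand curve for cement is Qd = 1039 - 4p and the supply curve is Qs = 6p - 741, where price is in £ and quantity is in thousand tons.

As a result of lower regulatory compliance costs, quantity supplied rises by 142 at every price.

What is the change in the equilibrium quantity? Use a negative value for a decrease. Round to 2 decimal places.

+56.80

Solve the original market: 1039 - 4p = 6p - 741, hence p = 178 and Q = 327.
After the shift, demand is Qd = 1039 - 4p and supply is Qs = 6p - 599.
Clearing the new market: 1039 - 4p = 6p - 599, so p = 163.8 and Q = 383.8.
ΔQ = 383.8 − 327 = +56.80.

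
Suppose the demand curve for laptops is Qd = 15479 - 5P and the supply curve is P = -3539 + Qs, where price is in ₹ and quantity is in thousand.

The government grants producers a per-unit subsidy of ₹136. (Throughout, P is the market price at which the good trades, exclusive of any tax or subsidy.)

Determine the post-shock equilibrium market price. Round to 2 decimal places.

1967.33

Initially, 15479 - 5P = P + 3539, so 11940 = 6P and P = 1990, Q = 5529.
Since sellers receive the price plus the subsidy, the effective supply curve becomes Qs = P + 3675.
New equilibrium: 15479 - 5P = P + 3675 ⇒ 11804 = 6P ⇒ P = 5902/3 ≈ 1967.3333, Q = 16927/3 ≈ 5642.3333.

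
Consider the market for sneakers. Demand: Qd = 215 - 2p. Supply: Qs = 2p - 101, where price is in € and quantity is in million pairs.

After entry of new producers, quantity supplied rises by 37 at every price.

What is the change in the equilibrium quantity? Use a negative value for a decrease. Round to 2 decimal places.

Solve the original market: 215 - 2p = 2p - 101, hence p = 79 and Q = 57.
With the change applied: demand Qd = 215 - 2p, supply Qs = 2p - 64.
Equate the new curves: 215 - 2p = 2p - 64, giving 279 = 4p, p = 69.75, Q = 75.5.
ΔQ = 75.5 − 57 = +18.50.

+18.50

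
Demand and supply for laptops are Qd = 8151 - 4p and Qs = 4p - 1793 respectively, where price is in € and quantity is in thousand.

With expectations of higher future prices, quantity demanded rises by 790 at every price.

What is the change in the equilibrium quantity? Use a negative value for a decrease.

Before the shock: 8151 - 4p = 4p - 1793 ⇒ 9944 = 8p ⇒ p = 1243, Q = 3179.
The shock moves the curves to Qd = 8941 - 4p and Qs = 4p - 1793.
Setting them equal: 8941 - 4p = 4p - 1793 → 10734 = 8p, so p = 1341.75 and Q = 3574.
ΔQ = 3574 − 3179 = +395.

+395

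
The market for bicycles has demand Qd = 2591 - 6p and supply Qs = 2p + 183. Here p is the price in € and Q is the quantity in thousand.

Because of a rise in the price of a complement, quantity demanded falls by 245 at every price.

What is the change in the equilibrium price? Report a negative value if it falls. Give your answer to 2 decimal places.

Original equilibrium: 2591 - 6p = 2p + 183 gives 2408 = 8p, so p = 301 and Q = 785.
The shock moves the curves to Qd = 2346 - 6p and Qs = 2p + 183.
New equilibrium: 2346 - 6p = 2p + 183 ⇒ 2163 = 8p ⇒ p = 270.375, Q = 723.75.
Δp = 270.375 − 301 = -30.63.

-30.63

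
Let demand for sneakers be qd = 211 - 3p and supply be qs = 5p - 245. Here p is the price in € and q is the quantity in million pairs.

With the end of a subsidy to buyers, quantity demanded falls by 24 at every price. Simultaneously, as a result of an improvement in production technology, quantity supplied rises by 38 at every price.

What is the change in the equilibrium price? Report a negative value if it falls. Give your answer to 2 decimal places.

-7.75

Original equilibrium: 211 - 3p = 5p - 245 gives 456 = 8p, so p = 57 and q = 40.
The new curves are qd = 187 - 3p (demand) and qs = 5p - 207 (supply).
Clearing the new market: 187 - 3p = 5p - 207, so p = 49.25 and q = 39.25.
Δp = 49.25 − 57 = -7.75.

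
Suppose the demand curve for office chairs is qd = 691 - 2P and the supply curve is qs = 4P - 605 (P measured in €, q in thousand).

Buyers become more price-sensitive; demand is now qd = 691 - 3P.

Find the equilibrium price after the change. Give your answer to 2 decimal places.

Original equilibrium: 691 - 2P = 4P - 605 gives 1296 = 6P, so P = 216 and q = 259.
After the shift, demand is qd = 691 - 3P and supply is qs = 4P - 605.
New equilibrium: 691 - 3P = 4P - 605 ⇒ 1296 = 7P ⇒ P = 1296/7 ≈ 185.1429, q = 949/7 ≈ 135.5714.

185.14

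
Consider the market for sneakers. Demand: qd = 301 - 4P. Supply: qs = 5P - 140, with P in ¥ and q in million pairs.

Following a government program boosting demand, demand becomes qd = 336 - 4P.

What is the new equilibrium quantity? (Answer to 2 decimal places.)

124.44

Initially, 301 - 4P = 5P - 140, so 441 = 9P and P = 49, q = 105.
The new curves are qd = 336 - 4P (demand) and qs = 5P - 140 (supply).
Equate the new curves: 336 - 4P = 5P - 140, giving 476 = 9P, P = 476/9 ≈ 52.8889, q = 1120/9 ≈ 124.4444.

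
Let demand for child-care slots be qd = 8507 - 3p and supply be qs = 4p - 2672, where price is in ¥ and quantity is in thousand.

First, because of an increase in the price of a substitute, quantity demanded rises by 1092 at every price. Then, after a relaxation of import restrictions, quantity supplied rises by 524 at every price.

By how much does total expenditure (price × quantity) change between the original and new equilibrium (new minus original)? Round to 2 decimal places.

Before the shock: 8507 - 3p = 4p - 2672 ⇒ 11179 = 7p ⇒ p = 1597, q = 3716.
The shock moves the curves to qd = 9599 - 3p and qs = 4p - 2148.
Setting them equal: 9599 - 3p = 4p - 2148 → 11747 = 7p, so p = 11747/7 ≈ 1678.1429 and q = 31952/7 ≈ 4564.5714.
Expenditure moves from 1597×3716 = 5934452 to 1678.1429×4564.5714 = 7660002.9388; change = +1725550.94.

+1725550.94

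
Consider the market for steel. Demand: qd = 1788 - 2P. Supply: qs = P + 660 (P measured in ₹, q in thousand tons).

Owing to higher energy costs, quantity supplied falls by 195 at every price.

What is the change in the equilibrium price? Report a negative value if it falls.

+65

Solve the original market: 1788 - 2P = P + 660, hence P = 376 and q = 1036.
The shock moves the curves to qd = 1788 - 2P and qs = P + 465.
Equate the new curves: 1788 - 2P = P + 465, giving 1323 = 3P, P = 441, q = 906.
ΔP = 441 − 376 = +65.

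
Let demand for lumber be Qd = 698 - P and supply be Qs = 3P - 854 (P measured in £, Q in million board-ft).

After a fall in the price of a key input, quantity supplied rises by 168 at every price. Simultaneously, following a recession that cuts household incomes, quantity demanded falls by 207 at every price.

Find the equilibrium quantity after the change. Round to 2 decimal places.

Solve the original market: 698 - P = 3P - 854, hence P = 388 and Q = 310.
The new curves are Qd = 491 - P (demand) and Qs = 3P - 686 (supply).
Equate the new curves: 491 - P = 3P - 686, giving 1177 = 4P, P = 294.25, Q = 196.75.

196.75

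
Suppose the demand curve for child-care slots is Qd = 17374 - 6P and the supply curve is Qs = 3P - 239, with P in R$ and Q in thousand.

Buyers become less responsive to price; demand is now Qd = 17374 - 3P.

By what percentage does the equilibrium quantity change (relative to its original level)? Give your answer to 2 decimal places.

+52.12

Solve the original market: 17374 - 6P = 3P - 239, hence P = 1957 and Q = 5632.
With the change applied: demand Qd = 17374 - 3P, supply Qs = 3P - 239.
New equilibrium: 17374 - 3P = 3P - 239 ⇒ 17613 = 6P ⇒ P = 2935.5, Q = 8567.5.
%ΔQ = (8567.5 − 5632) / 5632 × 100 = +52.12%.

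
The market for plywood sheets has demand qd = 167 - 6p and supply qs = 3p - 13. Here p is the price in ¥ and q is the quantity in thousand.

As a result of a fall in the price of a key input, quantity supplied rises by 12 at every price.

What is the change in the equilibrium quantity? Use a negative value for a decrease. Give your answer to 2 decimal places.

Original equilibrium: 167 - 6p = 3p - 13 gives 180 = 9p, so p = 20 and q = 47.
The shock moves the curves to qd = 167 - 6p and qs = 3p - 1.
New equilibrium: 167 - 6p = 3p - 1 ⇒ 168 = 9p ⇒ p = 56/3 ≈ 18.6667, q = 55.
Δq = 55 − 47 = +8.00.

+8.00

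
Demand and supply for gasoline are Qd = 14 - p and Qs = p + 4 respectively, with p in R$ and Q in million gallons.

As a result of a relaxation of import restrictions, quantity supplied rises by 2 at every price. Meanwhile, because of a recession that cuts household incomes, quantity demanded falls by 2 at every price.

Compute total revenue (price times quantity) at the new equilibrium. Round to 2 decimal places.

27.00

Initially, 14 - p = p + 4, so 10 = 2p and p = 5, Q = 9.
The new curves are Qd = 12 - p (demand) and Qs = p + 6 (supply).
Equate the new curves: 12 - p = p + 6, giving 6 = 2p, p = 3, Q = 9.
New expenditure = 3 × 9 = 27.00.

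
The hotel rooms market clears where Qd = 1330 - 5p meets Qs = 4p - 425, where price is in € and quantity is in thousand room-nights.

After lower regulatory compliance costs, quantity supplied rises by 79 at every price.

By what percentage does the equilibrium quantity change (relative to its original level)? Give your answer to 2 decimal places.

+12.36

Initially, 1330 - 5p = 4p - 425, so 1755 = 9p and p = 195, Q = 355.
After the shift, demand is Qd = 1330 - 5p and supply is Qs = 4p - 346.
New equilibrium: 1330 - 5p = 4p - 346 ⇒ 1676 = 9p ⇒ p = 1676/9 ≈ 186.2222, Q = 3590/9 ≈ 398.8889.
%ΔQ = (398.8889 − 355) / 355 × 100 = +12.36%.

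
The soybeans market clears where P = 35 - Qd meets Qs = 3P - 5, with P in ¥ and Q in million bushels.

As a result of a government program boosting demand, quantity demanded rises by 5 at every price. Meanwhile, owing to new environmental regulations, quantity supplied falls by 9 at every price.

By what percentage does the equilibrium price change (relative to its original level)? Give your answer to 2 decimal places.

Before the shock: 35 - P = 3P - 5 ⇒ 40 = 4P ⇒ P = 10, Q = 25.
The shock moves the curves to Qd = 40 - P and Qs = 3P - 14.
New equilibrium: 40 - P = 3P - 14 ⇒ 54 = 4P ⇒ P = 13.5, Q = 26.5.
%ΔP = (13.5 − 10) / 10 × 100 = +35.00%.

+35.00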